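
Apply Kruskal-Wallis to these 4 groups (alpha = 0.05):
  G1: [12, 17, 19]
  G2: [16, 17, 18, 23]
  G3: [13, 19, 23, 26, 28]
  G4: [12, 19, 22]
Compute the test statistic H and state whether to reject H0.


Step 1: Combine all N = 15 observations and assign midranks.
sorted (value, group, rank): (12,G1,1.5), (12,G4,1.5), (13,G3,3), (16,G2,4), (17,G1,5.5), (17,G2,5.5), (18,G2,7), (19,G1,9), (19,G3,9), (19,G4,9), (22,G4,11), (23,G2,12.5), (23,G3,12.5), (26,G3,14), (28,G3,15)
Step 2: Sum ranks within each group.
R_1 = 16 (n_1 = 3)
R_2 = 29 (n_2 = 4)
R_3 = 53.5 (n_3 = 5)
R_4 = 21.5 (n_4 = 3)
Step 3: H = 12/(N(N+1)) * sum(R_i^2/n_i) - 3(N+1)
     = 12/(15*16) * (16^2/3 + 29^2/4 + 53.5^2/5 + 21.5^2/3) - 3*16
     = 0.050000 * 1022.12 - 48
     = 3.105833.
Step 4: Ties present; correction factor C = 1 - 42/(15^3 - 15) = 0.987500. Corrected H = 3.105833 / 0.987500 = 3.145148.
Step 5: Under H0, H ~ chi^2(3); p-value = 0.369783.
Step 6: alpha = 0.05. fail to reject H0.

H = 3.1451, df = 3, p = 0.369783, fail to reject H0.


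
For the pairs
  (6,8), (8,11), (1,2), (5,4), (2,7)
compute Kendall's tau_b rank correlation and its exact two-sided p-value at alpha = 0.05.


Step 1: Enumerate the 10 unordered pairs (i,j) with i<j and classify each by sign(x_j-x_i) * sign(y_j-y_i).
  (1,2):dx=+2,dy=+3->C; (1,3):dx=-5,dy=-6->C; (1,4):dx=-1,dy=-4->C; (1,5):dx=-4,dy=-1->C
  (2,3):dx=-7,dy=-9->C; (2,4):dx=-3,dy=-7->C; (2,5):dx=-6,dy=-4->C; (3,4):dx=+4,dy=+2->C
  (3,5):dx=+1,dy=+5->C; (4,5):dx=-3,dy=+3->D
Step 2: C = 9, D = 1, total pairs = 10.
Step 3: tau = (C - D)/(n(n-1)/2) = (9 - 1)/10 = 0.800000.
Step 4: Exact two-sided p-value (enumerate n! = 120 permutations of y under H0): p = 0.083333.
Step 5: alpha = 0.05. fail to reject H0.

tau_b = 0.8000 (C=9, D=1), p = 0.083333, fail to reject H0.


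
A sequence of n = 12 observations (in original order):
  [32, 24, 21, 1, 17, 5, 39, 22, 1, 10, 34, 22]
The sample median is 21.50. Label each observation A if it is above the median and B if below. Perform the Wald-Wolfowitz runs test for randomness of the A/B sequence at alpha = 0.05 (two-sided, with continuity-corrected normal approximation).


Step 1: Compute median = 21.50; label A = above, B = below.
Labels in order: AABBBBAABBAA  (n_A = 6, n_B = 6)
Step 2: Count runs R = 5.
Step 3: Under H0 (random ordering), E[R] = 2*n_A*n_B/(n_A+n_B) + 1 = 2*6*6/12 + 1 = 7.0000.
        Var[R] = 2*n_A*n_B*(2*n_A*n_B - n_A - n_B) / ((n_A+n_B)^2 * (n_A+n_B-1)) = 4320/1584 = 2.7273.
        SD[R] = 1.6514.
Step 4: Continuity-corrected z = (R + 0.5 - E[R]) / SD[R] = (5 + 0.5 - 7.0000) / 1.6514 = -0.9083.
Step 5: Two-sided p-value via normal approximation = 2*(1 - Phi(|z|)) = 0.363722.
Step 6: alpha = 0.05. fail to reject H0.

R = 5, z = -0.9083, p = 0.363722, fail to reject H0.


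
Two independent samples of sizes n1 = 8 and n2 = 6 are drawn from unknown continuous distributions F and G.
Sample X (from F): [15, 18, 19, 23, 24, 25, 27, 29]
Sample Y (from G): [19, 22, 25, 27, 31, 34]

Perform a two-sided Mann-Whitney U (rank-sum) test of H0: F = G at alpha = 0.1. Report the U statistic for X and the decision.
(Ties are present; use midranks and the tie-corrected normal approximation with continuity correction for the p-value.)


Step 1: Combine and sort all 14 observations; assign midranks.
sorted (value, group): (15,X), (18,X), (19,X), (19,Y), (22,Y), (23,X), (24,X), (25,X), (25,Y), (27,X), (27,Y), (29,X), (31,Y), (34,Y)
ranks: 15->1, 18->2, 19->3.5, 19->3.5, 22->5, 23->6, 24->7, 25->8.5, 25->8.5, 27->10.5, 27->10.5, 29->12, 31->13, 34->14
Step 2: Rank sum for X: R1 = 1 + 2 + 3.5 + 6 + 7 + 8.5 + 10.5 + 12 = 50.5.
Step 3: U_X = R1 - n1(n1+1)/2 = 50.5 - 8*9/2 = 50.5 - 36 = 14.5.
       U_Y = n1*n2 - U_X = 48 - 14.5 = 33.5.
Step 4: Ties are present, so use the tie-corrected normal approximation (with continuity correction) for the p-value.
Step 5: p-value = 0.243718; compare to alpha = 0.1. fail to reject H0.

U_X = 14.5, p = 0.243718, fail to reject H0 at alpha = 0.1.


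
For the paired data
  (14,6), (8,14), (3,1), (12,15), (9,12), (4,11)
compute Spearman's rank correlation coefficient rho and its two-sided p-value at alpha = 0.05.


Step 1: Rank x and y separately (midranks; no ties here).
rank(x): 14->6, 8->3, 3->1, 12->5, 9->4, 4->2
rank(y): 6->2, 14->5, 1->1, 15->6, 12->4, 11->3
Step 2: d_i = R_x(i) - R_y(i); compute d_i^2.
  (6-2)^2=16, (3-5)^2=4, (1-1)^2=0, (5-6)^2=1, (4-4)^2=0, (2-3)^2=1
sum(d^2) = 22.
Step 3: rho = 1 - 6*22 / (6*(6^2 - 1)) = 1 - 132/210 = 0.371429.
Step 4: Under H0, t = rho * sqrt((n-2)/(1-rho^2)) = 0.8001 ~ t(4).
Step 5: Two-sided p-value from the t-distribution with 4 df = 0.468478.
Step 6: alpha = 0.05. fail to reject H0.

rho = 0.3714, p = 0.468478, fail to reject H0 at alpha = 0.05.


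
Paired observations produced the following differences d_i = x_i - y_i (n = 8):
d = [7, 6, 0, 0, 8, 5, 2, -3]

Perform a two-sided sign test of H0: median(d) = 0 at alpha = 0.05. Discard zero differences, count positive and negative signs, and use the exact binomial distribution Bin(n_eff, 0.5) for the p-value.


Step 1: Discard zero differences. Original n = 8; n_eff = number of nonzero differences = 6.
Nonzero differences (with sign): +7, +6, +8, +5, +2, -3
Step 2: Count signs: positive = 5, negative = 1.
Step 3: Under H0: P(positive) = 0.5, so the number of positives S ~ Bin(6, 0.5).
Step 4: Two-sided exact p-value = sum of Bin(6,0.5) probabilities at or below the observed probability = 0.218750.
Step 5: alpha = 0.05. fail to reject H0.

n_eff = 6, pos = 5, neg = 1, p = 0.218750, fail to reject H0.


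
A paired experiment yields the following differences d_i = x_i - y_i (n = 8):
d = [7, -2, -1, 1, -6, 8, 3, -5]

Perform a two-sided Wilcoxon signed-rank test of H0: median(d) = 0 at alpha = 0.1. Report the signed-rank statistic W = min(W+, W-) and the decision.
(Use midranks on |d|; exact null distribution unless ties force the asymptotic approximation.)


Step 1: Drop any zero differences (none here) and take |d_i|.
|d| = [7, 2, 1, 1, 6, 8, 3, 5]
Step 2: Midrank |d_i| (ties get averaged ranks).
ranks: |7|->7, |2|->3, |1|->1.5, |1|->1.5, |6|->6, |8|->8, |3|->4, |5|->5
Step 3: Attach original signs; sum ranks with positive sign and with negative sign.
W+ = 7 + 1.5 + 8 + 4 = 20.5
W- = 3 + 1.5 + 6 + 5 = 15.5
(Check: W+ + W- = 36 should equal n(n+1)/2 = 36.)
Step 4: Test statistic W = min(W+, W-) = 15.5.
Step 5: Ties in |d|, so use the tie-corrected normal approximation.
        E[W] = n(n+1)/4 = 8*9/4 = 18.
        Tie groups: |d|=1 (t=2); sum(t^3 - t) = 6.
        Var[W] = n(n+1)(2n+1)/24 - sum(t^3-t)/48 = 1224/24 - 6/48 = 50.875.
        z = (W - E[W]) / sqrt(Var[W]) = (15.5 - 18) / 7.1327 = -0.3505.
        Two-sided p = 2*Phi(z) = 0.725964.
Step 6: alpha = 0.1. fail to reject H0.

W+ = 20.5, W- = 15.5, W = min = 15.5, p = 0.725964, fail to reject H0.


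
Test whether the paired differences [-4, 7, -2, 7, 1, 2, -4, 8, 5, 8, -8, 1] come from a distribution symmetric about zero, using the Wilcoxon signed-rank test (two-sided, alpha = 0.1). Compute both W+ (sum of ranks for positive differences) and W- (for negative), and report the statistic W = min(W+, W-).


Step 1: Drop any zero differences (none here) and take |d_i|.
|d| = [4, 7, 2, 7, 1, 2, 4, 8, 5, 8, 8, 1]
Step 2: Midrank |d_i| (ties get averaged ranks).
ranks: |4|->5.5, |7|->8.5, |2|->3.5, |7|->8.5, |1|->1.5, |2|->3.5, |4|->5.5, |8|->11, |5|->7, |8|->11, |8|->11, |1|->1.5
Step 3: Attach original signs; sum ranks with positive sign and with negative sign.
W+ = 8.5 + 8.5 + 1.5 + 3.5 + 11 + 7 + 11 + 1.5 = 52.5
W- = 5.5 + 3.5 + 5.5 + 11 = 25.5
(Check: W+ + W- = 78 should equal n(n+1)/2 = 78.)
Step 4: Test statistic W = min(W+, W-) = 25.5.
Step 5: Ties in |d|, so use the tie-corrected normal approximation.
        E[W] = n(n+1)/4 = 12*13/4 = 39.
        Tie groups: |d|=1 (t=2), |d|=2 (t=2), |d|=4 (t=2), |d|=7 (t=2), |d|=8 (t=3); sum(t^3 - t) = 48.
        Var[W] = n(n+1)(2n+1)/24 - sum(t^3-t)/48 = 3900/24 - 48/48 = 161.5.
        z = (W - E[W]) / sqrt(Var[W]) = (25.5 - 39) / 12.7083 = -1.0623.
        Two-sided p = 2*Phi(z) = 0.288099.
Step 6: alpha = 0.1. fail to reject H0.

W+ = 52.5, W- = 25.5, W = min = 25.5, p = 0.288099, fail to reject H0.


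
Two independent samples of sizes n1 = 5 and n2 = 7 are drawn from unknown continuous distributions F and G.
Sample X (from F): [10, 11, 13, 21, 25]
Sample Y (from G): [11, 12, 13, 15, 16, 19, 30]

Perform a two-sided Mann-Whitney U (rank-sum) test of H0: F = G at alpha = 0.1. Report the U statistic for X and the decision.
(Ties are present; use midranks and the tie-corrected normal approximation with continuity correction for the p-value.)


Step 1: Combine and sort all 12 observations; assign midranks.
sorted (value, group): (10,X), (11,X), (11,Y), (12,Y), (13,X), (13,Y), (15,Y), (16,Y), (19,Y), (21,X), (25,X), (30,Y)
ranks: 10->1, 11->2.5, 11->2.5, 12->4, 13->5.5, 13->5.5, 15->7, 16->8, 19->9, 21->10, 25->11, 30->12
Step 2: Rank sum for X: R1 = 1 + 2.5 + 5.5 + 10 + 11 = 30.
Step 3: U_X = R1 - n1(n1+1)/2 = 30 - 5*6/2 = 30 - 15 = 15.
       U_Y = n1*n2 - U_X = 35 - 15 = 20.
Step 4: Ties are present, so use the tie-corrected normal approximation (with continuity correction) for the p-value.
Step 5: p-value = 0.744469; compare to alpha = 0.1. fail to reject H0.

U_X = 15, p = 0.744469, fail to reject H0 at alpha = 0.1.


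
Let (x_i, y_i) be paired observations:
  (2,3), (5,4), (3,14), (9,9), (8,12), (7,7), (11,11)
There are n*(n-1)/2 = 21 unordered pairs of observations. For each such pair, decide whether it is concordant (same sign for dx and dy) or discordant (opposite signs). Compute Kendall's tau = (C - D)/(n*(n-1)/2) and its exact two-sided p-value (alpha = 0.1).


Step 1: Enumerate the 21 unordered pairs (i,j) with i<j and classify each by sign(x_j-x_i) * sign(y_j-y_i).
  (1,2):dx=+3,dy=+1->C; (1,3):dx=+1,dy=+11->C; (1,4):dx=+7,dy=+6->C; (1,5):dx=+6,dy=+9->C
  (1,6):dx=+5,dy=+4->C; (1,7):dx=+9,dy=+8->C; (2,3):dx=-2,dy=+10->D; (2,4):dx=+4,dy=+5->C
  (2,5):dx=+3,dy=+8->C; (2,6):dx=+2,dy=+3->C; (2,7):dx=+6,dy=+7->C; (3,4):dx=+6,dy=-5->D
  (3,5):dx=+5,dy=-2->D; (3,6):dx=+4,dy=-7->D; (3,7):dx=+8,dy=-3->D; (4,5):dx=-1,dy=+3->D
  (4,6):dx=-2,dy=-2->C; (4,7):dx=+2,dy=+2->C; (5,6):dx=-1,dy=-5->C; (5,7):dx=+3,dy=-1->D
  (6,7):dx=+4,dy=+4->C
Step 2: C = 14, D = 7, total pairs = 21.
Step 3: tau = (C - D)/(n(n-1)/2) = (14 - 7)/21 = 0.333333.
Step 4: Exact two-sided p-value (enumerate n! = 5040 permutations of y under H0): p = 0.381349.
Step 5: alpha = 0.1. fail to reject H0.

tau_b = 0.3333 (C=14, D=7), p = 0.381349, fail to reject H0.


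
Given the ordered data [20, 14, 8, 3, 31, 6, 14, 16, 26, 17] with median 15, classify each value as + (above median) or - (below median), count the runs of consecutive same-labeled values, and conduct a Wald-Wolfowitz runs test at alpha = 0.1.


Step 1: Compute median = 15; label A = above, B = below.
Labels in order: ABBBABBAAA  (n_A = 5, n_B = 5)
Step 2: Count runs R = 5.
Step 3: Under H0 (random ordering), E[R] = 2*n_A*n_B/(n_A+n_B) + 1 = 2*5*5/10 + 1 = 6.0000.
        Var[R] = 2*n_A*n_B*(2*n_A*n_B - n_A - n_B) / ((n_A+n_B)^2 * (n_A+n_B-1)) = 2000/900 = 2.2222.
        SD[R] = 1.4907.
Step 4: Continuity-corrected z = (R + 0.5 - E[R]) / SD[R] = (5 + 0.5 - 6.0000) / 1.4907 = -0.3354.
Step 5: Two-sided p-value via normal approximation = 2*(1 - Phi(|z|)) = 0.737316.
Step 6: alpha = 0.1. fail to reject H0.

R = 5, z = -0.3354, p = 0.737316, fail to reject H0.


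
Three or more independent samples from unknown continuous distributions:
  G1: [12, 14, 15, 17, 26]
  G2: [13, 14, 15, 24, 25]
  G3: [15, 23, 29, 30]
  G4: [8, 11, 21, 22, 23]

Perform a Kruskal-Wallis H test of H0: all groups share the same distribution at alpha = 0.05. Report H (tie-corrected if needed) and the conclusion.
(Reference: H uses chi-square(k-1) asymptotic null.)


Step 1: Combine all N = 19 observations and assign midranks.
sorted (value, group, rank): (8,G4,1), (11,G4,2), (12,G1,3), (13,G2,4), (14,G1,5.5), (14,G2,5.5), (15,G1,8), (15,G2,8), (15,G3,8), (17,G1,10), (21,G4,11), (22,G4,12), (23,G3,13.5), (23,G4,13.5), (24,G2,15), (25,G2,16), (26,G1,17), (29,G3,18), (30,G3,19)
Step 2: Sum ranks within each group.
R_1 = 43.5 (n_1 = 5)
R_2 = 48.5 (n_2 = 5)
R_3 = 58.5 (n_3 = 4)
R_4 = 39.5 (n_4 = 5)
Step 3: H = 12/(N(N+1)) * sum(R_i^2/n_i) - 3(N+1)
     = 12/(19*20) * (43.5^2/5 + 48.5^2/5 + 58.5^2/4 + 39.5^2/5) - 3*20
     = 0.031579 * 2016.51 - 60
     = 3.679342.
Step 4: Ties present; correction factor C = 1 - 36/(19^3 - 19) = 0.994737. Corrected H = 3.679342 / 0.994737 = 3.698810.
Step 5: Under H0, H ~ chi^2(3); p-value = 0.295878.
Step 6: alpha = 0.05. fail to reject H0.

H = 3.6988, df = 3, p = 0.295878, fail to reject H0.


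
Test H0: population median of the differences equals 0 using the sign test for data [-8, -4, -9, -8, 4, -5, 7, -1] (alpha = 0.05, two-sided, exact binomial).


Step 1: Discard zero differences. Original n = 8; n_eff = number of nonzero differences = 8.
Nonzero differences (with sign): -8, -4, -9, -8, +4, -5, +7, -1
Step 2: Count signs: positive = 2, negative = 6.
Step 3: Under H0: P(positive) = 0.5, so the number of positives S ~ Bin(8, 0.5).
Step 4: Two-sided exact p-value = sum of Bin(8,0.5) probabilities at or below the observed probability = 0.289062.
Step 5: alpha = 0.05. fail to reject H0.

n_eff = 8, pos = 2, neg = 6, p = 0.289062, fail to reject H0.


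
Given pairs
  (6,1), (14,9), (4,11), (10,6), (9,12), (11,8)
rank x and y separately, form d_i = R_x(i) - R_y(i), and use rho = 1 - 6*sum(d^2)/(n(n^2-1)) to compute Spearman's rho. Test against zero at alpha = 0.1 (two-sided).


Step 1: Rank x and y separately (midranks; no ties here).
rank(x): 6->2, 14->6, 4->1, 10->4, 9->3, 11->5
rank(y): 1->1, 9->4, 11->5, 6->2, 12->6, 8->3
Step 2: d_i = R_x(i) - R_y(i); compute d_i^2.
  (2-1)^2=1, (6-4)^2=4, (1-5)^2=16, (4-2)^2=4, (3-6)^2=9, (5-3)^2=4
sum(d^2) = 38.
Step 3: rho = 1 - 6*38 / (6*(6^2 - 1)) = 1 - 228/210 = -0.085714.
Step 4: Under H0, t = rho * sqrt((n-2)/(1-rho^2)) = -0.1721 ~ t(4).
Step 5: Two-sided p-value from the t-distribution with 4 df = 0.871743.
Step 6: alpha = 0.1. fail to reject H0.

rho = -0.0857, p = 0.871743, fail to reject H0 at alpha = 0.1.


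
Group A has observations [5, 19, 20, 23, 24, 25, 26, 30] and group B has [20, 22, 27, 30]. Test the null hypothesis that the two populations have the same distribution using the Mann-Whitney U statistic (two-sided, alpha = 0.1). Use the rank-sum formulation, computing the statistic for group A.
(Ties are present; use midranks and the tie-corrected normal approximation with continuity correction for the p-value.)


Step 1: Combine and sort all 12 observations; assign midranks.
sorted (value, group): (5,X), (19,X), (20,X), (20,Y), (22,Y), (23,X), (24,X), (25,X), (26,X), (27,Y), (30,X), (30,Y)
ranks: 5->1, 19->2, 20->3.5, 20->3.5, 22->5, 23->6, 24->7, 25->8, 26->9, 27->10, 30->11.5, 30->11.5
Step 2: Rank sum for X: R1 = 1 + 2 + 3.5 + 6 + 7 + 8 + 9 + 11.5 = 48.
Step 3: U_X = R1 - n1(n1+1)/2 = 48 - 8*9/2 = 48 - 36 = 12.
       U_Y = n1*n2 - U_X = 32 - 12 = 20.
Step 4: Ties are present, so use the tie-corrected normal approximation (with continuity correction) for the p-value.
Step 5: p-value = 0.550818; compare to alpha = 0.1. fail to reject H0.

U_X = 12, p = 0.550818, fail to reject H0 at alpha = 0.1.


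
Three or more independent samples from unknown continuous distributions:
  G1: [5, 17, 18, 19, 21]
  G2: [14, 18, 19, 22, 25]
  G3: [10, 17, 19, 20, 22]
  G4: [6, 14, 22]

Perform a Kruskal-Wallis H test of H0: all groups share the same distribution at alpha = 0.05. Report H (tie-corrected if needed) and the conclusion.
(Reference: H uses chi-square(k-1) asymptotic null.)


Step 1: Combine all N = 18 observations and assign midranks.
sorted (value, group, rank): (5,G1,1), (6,G4,2), (10,G3,3), (14,G2,4.5), (14,G4,4.5), (17,G1,6.5), (17,G3,6.5), (18,G1,8.5), (18,G2,8.5), (19,G1,11), (19,G2,11), (19,G3,11), (20,G3,13), (21,G1,14), (22,G2,16), (22,G3,16), (22,G4,16), (25,G2,18)
Step 2: Sum ranks within each group.
R_1 = 41 (n_1 = 5)
R_2 = 58 (n_2 = 5)
R_3 = 49.5 (n_3 = 5)
R_4 = 22.5 (n_4 = 3)
Step 3: H = 12/(N(N+1)) * sum(R_i^2/n_i) - 3(N+1)
     = 12/(18*19) * (41^2/5 + 58^2/5 + 49.5^2/5 + 22.5^2/3) - 3*19
     = 0.035088 * 1667.8 - 57
     = 1.519298.
Step 4: Ties present; correction factor C = 1 - 66/(18^3 - 18) = 0.988648. Corrected H = 1.519298 / 0.988648 = 1.536743.
Step 5: Under H0, H ~ chi^2(3); p-value = 0.673816.
Step 6: alpha = 0.05. fail to reject H0.

H = 1.5367, df = 3, p = 0.673816, fail to reject H0.


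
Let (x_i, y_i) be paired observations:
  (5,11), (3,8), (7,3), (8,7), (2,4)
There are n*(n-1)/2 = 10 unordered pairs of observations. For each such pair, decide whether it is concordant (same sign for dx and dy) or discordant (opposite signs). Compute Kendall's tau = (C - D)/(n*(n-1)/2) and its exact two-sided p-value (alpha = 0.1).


Step 1: Enumerate the 10 unordered pairs (i,j) with i<j and classify each by sign(x_j-x_i) * sign(y_j-y_i).
  (1,2):dx=-2,dy=-3->C; (1,3):dx=+2,dy=-8->D; (1,4):dx=+3,dy=-4->D; (1,5):dx=-3,dy=-7->C
  (2,3):dx=+4,dy=-5->D; (2,4):dx=+5,dy=-1->D; (2,5):dx=-1,dy=-4->C; (3,4):dx=+1,dy=+4->C
  (3,5):dx=-5,dy=+1->D; (4,5):dx=-6,dy=-3->C
Step 2: C = 5, D = 5, total pairs = 10.
Step 3: tau = (C - D)/(n(n-1)/2) = (5 - 5)/10 = 0.000000.
Step 4: Exact two-sided p-value (enumerate n! = 120 permutations of y under H0): p = 1.000000.
Step 5: alpha = 0.1. fail to reject H0.

tau_b = 0.0000 (C=5, D=5), p = 1.000000, fail to reject H0.


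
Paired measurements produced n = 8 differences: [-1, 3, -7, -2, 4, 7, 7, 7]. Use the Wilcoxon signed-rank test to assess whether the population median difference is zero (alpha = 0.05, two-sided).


Step 1: Drop any zero differences (none here) and take |d_i|.
|d| = [1, 3, 7, 2, 4, 7, 7, 7]
Step 2: Midrank |d_i| (ties get averaged ranks).
ranks: |1|->1, |3|->3, |7|->6.5, |2|->2, |4|->4, |7|->6.5, |7|->6.5, |7|->6.5
Step 3: Attach original signs; sum ranks with positive sign and with negative sign.
W+ = 3 + 4 + 6.5 + 6.5 + 6.5 = 26.5
W- = 1 + 6.5 + 2 = 9.5
(Check: W+ + W- = 36 should equal n(n+1)/2 = 36.)
Step 4: Test statistic W = min(W+, W-) = 9.5.
Step 5: Ties in |d|, so use the tie-corrected normal approximation.
        E[W] = n(n+1)/4 = 8*9/4 = 18.
        Tie groups: |d|=7 (t=4); sum(t^3 - t) = 60.
        Var[W] = n(n+1)(2n+1)/24 - sum(t^3-t)/48 = 1224/24 - 60/48 = 49.75.
        z = (W - E[W]) / sqrt(Var[W]) = (9.5 - 18) / 7.0534 = -1.2051.
        Two-sided p = 2*Phi(z) = 0.228165.
Step 6: alpha = 0.05. fail to reject H0.

W+ = 26.5, W- = 9.5, W = min = 9.5, p = 0.228165, fail to reject H0.


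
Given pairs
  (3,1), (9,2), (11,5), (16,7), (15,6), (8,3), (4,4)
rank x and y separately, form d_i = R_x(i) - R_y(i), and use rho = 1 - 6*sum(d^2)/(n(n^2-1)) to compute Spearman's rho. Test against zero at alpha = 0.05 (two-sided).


Step 1: Rank x and y separately (midranks; no ties here).
rank(x): 3->1, 9->4, 11->5, 16->7, 15->6, 8->3, 4->2
rank(y): 1->1, 2->2, 5->5, 7->7, 6->6, 3->3, 4->4
Step 2: d_i = R_x(i) - R_y(i); compute d_i^2.
  (1-1)^2=0, (4-2)^2=4, (5-5)^2=0, (7-7)^2=0, (6-6)^2=0, (3-3)^2=0, (2-4)^2=4
sum(d^2) = 8.
Step 3: rho = 1 - 6*8 / (7*(7^2 - 1)) = 1 - 48/336 = 0.857143.
Step 4: Under H0, t = rho * sqrt((n-2)/(1-rho^2)) = 3.7210 ~ t(5).
Step 5: Two-sided p-value from the t-distribution with 5 df = 0.013697.
Step 6: alpha = 0.05. reject H0.

rho = 0.8571, p = 0.013697, reject H0 at alpha = 0.05.


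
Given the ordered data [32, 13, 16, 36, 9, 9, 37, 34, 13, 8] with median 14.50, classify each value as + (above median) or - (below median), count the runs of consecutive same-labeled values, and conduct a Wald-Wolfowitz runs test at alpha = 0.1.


Step 1: Compute median = 14.50; label A = above, B = below.
Labels in order: ABAABBAABB  (n_A = 5, n_B = 5)
Step 2: Count runs R = 6.
Step 3: Under H0 (random ordering), E[R] = 2*n_A*n_B/(n_A+n_B) + 1 = 2*5*5/10 + 1 = 6.0000.
        Var[R] = 2*n_A*n_B*(2*n_A*n_B - n_A - n_B) / ((n_A+n_B)^2 * (n_A+n_B-1)) = 2000/900 = 2.2222.
        SD[R] = 1.4907.
Step 4: R = E[R], so z = 0 with no continuity correction.
Step 5: Two-sided p-value via normal approximation = 2*(1 - Phi(|z|)) = 1.000000.
Step 6: alpha = 0.1. fail to reject H0.

R = 6, z = 0.0000, p = 1.000000, fail to reject H0.


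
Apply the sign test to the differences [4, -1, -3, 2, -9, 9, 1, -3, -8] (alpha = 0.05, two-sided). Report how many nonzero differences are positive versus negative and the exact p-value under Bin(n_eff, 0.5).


Step 1: Discard zero differences. Original n = 9; n_eff = number of nonzero differences = 9.
Nonzero differences (with sign): +4, -1, -3, +2, -9, +9, +1, -3, -8
Step 2: Count signs: positive = 4, negative = 5.
Step 3: Under H0: P(positive) = 0.5, so the number of positives S ~ Bin(9, 0.5).
Step 4: Two-sided exact p-value = sum of Bin(9,0.5) probabilities at or below the observed probability = 1.000000.
Step 5: alpha = 0.05. fail to reject H0.

n_eff = 9, pos = 4, neg = 5, p = 1.000000, fail to reject H0.


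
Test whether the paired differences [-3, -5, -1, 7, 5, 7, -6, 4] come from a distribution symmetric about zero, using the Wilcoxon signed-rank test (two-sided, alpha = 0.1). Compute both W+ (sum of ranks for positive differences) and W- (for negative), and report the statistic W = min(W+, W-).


Step 1: Drop any zero differences (none here) and take |d_i|.
|d| = [3, 5, 1, 7, 5, 7, 6, 4]
Step 2: Midrank |d_i| (ties get averaged ranks).
ranks: |3|->2, |5|->4.5, |1|->1, |7|->7.5, |5|->4.5, |7|->7.5, |6|->6, |4|->3
Step 3: Attach original signs; sum ranks with positive sign and with negative sign.
W+ = 7.5 + 4.5 + 7.5 + 3 = 22.5
W- = 2 + 4.5 + 1 + 6 = 13.5
(Check: W+ + W- = 36 should equal n(n+1)/2 = 36.)
Step 4: Test statistic W = min(W+, W-) = 13.5.
Step 5: Ties in |d|, so use the tie-corrected normal approximation.
        E[W] = n(n+1)/4 = 8*9/4 = 18.
        Tie groups: |d|=5 (t=2), |d|=7 (t=2); sum(t^3 - t) = 12.
        Var[W] = n(n+1)(2n+1)/24 - sum(t^3-t)/48 = 1224/24 - 12/48 = 50.75.
        z = (W - E[W]) / sqrt(Var[W]) = (13.5 - 18) / 7.1239 = -0.6317.
        Two-sided p = 2*Phi(z) = 0.527599.
Step 6: alpha = 0.1. fail to reject H0.

W+ = 22.5, W- = 13.5, W = min = 13.5, p = 0.527599, fail to reject H0.


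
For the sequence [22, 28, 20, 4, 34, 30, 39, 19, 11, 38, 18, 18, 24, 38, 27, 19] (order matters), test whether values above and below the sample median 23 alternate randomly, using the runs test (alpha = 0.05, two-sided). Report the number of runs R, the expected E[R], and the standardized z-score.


Step 1: Compute median = 23; label A = above, B = below.
Labels in order: BABBAAABBABBAAAB  (n_A = 8, n_B = 8)
Step 2: Count runs R = 9.
Step 3: Under H0 (random ordering), E[R] = 2*n_A*n_B/(n_A+n_B) + 1 = 2*8*8/16 + 1 = 9.0000.
        Var[R] = 2*n_A*n_B*(2*n_A*n_B - n_A - n_B) / ((n_A+n_B)^2 * (n_A+n_B-1)) = 14336/3840 = 3.7333.
        SD[R] = 1.9322.
Step 4: R = E[R], so z = 0 with no continuity correction.
Step 5: Two-sided p-value via normal approximation = 2*(1 - Phi(|z|)) = 1.000000.
Step 6: alpha = 0.05. fail to reject H0.

R = 9, z = 0.0000, p = 1.000000, fail to reject H0.


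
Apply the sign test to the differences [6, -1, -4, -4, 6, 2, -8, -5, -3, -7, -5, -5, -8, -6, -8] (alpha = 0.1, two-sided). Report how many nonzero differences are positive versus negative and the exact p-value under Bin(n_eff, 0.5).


Step 1: Discard zero differences. Original n = 15; n_eff = number of nonzero differences = 15.
Nonzero differences (with sign): +6, -1, -4, -4, +6, +2, -8, -5, -3, -7, -5, -5, -8, -6, -8
Step 2: Count signs: positive = 3, negative = 12.
Step 3: Under H0: P(positive) = 0.5, so the number of positives S ~ Bin(15, 0.5).
Step 4: Two-sided exact p-value = sum of Bin(15,0.5) probabilities at or below the observed probability = 0.035156.
Step 5: alpha = 0.1. reject H0.

n_eff = 15, pos = 3, neg = 12, p = 0.035156, reject H0.


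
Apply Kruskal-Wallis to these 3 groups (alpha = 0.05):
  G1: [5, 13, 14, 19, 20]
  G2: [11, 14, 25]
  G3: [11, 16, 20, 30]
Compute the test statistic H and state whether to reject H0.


Step 1: Combine all N = 12 observations and assign midranks.
sorted (value, group, rank): (5,G1,1), (11,G2,2.5), (11,G3,2.5), (13,G1,4), (14,G1,5.5), (14,G2,5.5), (16,G3,7), (19,G1,8), (20,G1,9.5), (20,G3,9.5), (25,G2,11), (30,G3,12)
Step 2: Sum ranks within each group.
R_1 = 28 (n_1 = 5)
R_2 = 19 (n_2 = 3)
R_3 = 31 (n_3 = 4)
Step 3: H = 12/(N(N+1)) * sum(R_i^2/n_i) - 3(N+1)
     = 12/(12*13) * (28^2/5 + 19^2/3 + 31^2/4) - 3*13
     = 0.076923 * 517.383 - 39
     = 0.798718.
Step 4: Ties present; correction factor C = 1 - 18/(12^3 - 12) = 0.989510. Corrected H = 0.798718 / 0.989510 = 0.807185.
Step 5: Under H0, H ~ chi^2(2); p-value = 0.667916.
Step 6: alpha = 0.05. fail to reject H0.

H = 0.8072, df = 2, p = 0.667916, fail to reject H0.


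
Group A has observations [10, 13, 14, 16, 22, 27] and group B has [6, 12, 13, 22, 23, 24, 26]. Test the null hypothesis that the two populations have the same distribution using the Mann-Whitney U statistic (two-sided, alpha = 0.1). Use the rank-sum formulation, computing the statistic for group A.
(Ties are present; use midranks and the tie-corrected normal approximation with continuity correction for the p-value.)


Step 1: Combine and sort all 13 observations; assign midranks.
sorted (value, group): (6,Y), (10,X), (12,Y), (13,X), (13,Y), (14,X), (16,X), (22,X), (22,Y), (23,Y), (24,Y), (26,Y), (27,X)
ranks: 6->1, 10->2, 12->3, 13->4.5, 13->4.5, 14->6, 16->7, 22->8.5, 22->8.5, 23->10, 24->11, 26->12, 27->13
Step 2: Rank sum for X: R1 = 2 + 4.5 + 6 + 7 + 8.5 + 13 = 41.
Step 3: U_X = R1 - n1(n1+1)/2 = 41 - 6*7/2 = 41 - 21 = 20.
       U_Y = n1*n2 - U_X = 42 - 20 = 22.
Step 4: Ties are present, so use the tie-corrected normal approximation (with continuity correction) for the p-value.
Step 5: p-value = 0.942900; compare to alpha = 0.1. fail to reject H0.

U_X = 20, p = 0.942900, fail to reject H0 at alpha = 0.1.


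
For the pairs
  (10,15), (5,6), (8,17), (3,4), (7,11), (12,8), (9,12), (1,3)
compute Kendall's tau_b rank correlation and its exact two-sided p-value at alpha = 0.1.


Step 1: Enumerate the 28 unordered pairs (i,j) with i<j and classify each by sign(x_j-x_i) * sign(y_j-y_i).
  (1,2):dx=-5,dy=-9->C; (1,3):dx=-2,dy=+2->D; (1,4):dx=-7,dy=-11->C; (1,5):dx=-3,dy=-4->C
  (1,6):dx=+2,dy=-7->D; (1,7):dx=-1,dy=-3->C; (1,8):dx=-9,dy=-12->C; (2,3):dx=+3,dy=+11->C
  (2,4):dx=-2,dy=-2->C; (2,5):dx=+2,dy=+5->C; (2,6):dx=+7,dy=+2->C; (2,7):dx=+4,dy=+6->C
  (2,8):dx=-4,dy=-3->C; (3,4):dx=-5,dy=-13->C; (3,5):dx=-1,dy=-6->C; (3,6):dx=+4,dy=-9->D
  (3,7):dx=+1,dy=-5->D; (3,8):dx=-7,dy=-14->C; (4,5):dx=+4,dy=+7->C; (4,6):dx=+9,dy=+4->C
  (4,7):dx=+6,dy=+8->C; (4,8):dx=-2,dy=-1->C; (5,6):dx=+5,dy=-3->D; (5,7):dx=+2,dy=+1->C
  (5,8):dx=-6,dy=-8->C; (6,7):dx=-3,dy=+4->D; (6,8):dx=-11,dy=-5->C; (7,8):dx=-8,dy=-9->C
Step 2: C = 22, D = 6, total pairs = 28.
Step 3: tau = (C - D)/(n(n-1)/2) = (22 - 6)/28 = 0.571429.
Step 4: Exact two-sided p-value (enumerate n! = 40320 permutations of y under H0): p = 0.061012.
Step 5: alpha = 0.1. reject H0.

tau_b = 0.5714 (C=22, D=6), p = 0.061012, reject H0.


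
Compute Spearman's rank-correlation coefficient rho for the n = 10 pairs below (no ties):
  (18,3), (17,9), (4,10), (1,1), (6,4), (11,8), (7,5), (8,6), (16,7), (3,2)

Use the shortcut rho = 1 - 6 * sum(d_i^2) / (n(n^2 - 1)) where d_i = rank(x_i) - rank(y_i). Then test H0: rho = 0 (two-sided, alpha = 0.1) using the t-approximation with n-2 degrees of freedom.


Step 1: Rank x and y separately (midranks; no ties here).
rank(x): 18->10, 17->9, 4->3, 1->1, 6->4, 11->7, 7->5, 8->6, 16->8, 3->2
rank(y): 3->3, 9->9, 10->10, 1->1, 4->4, 8->8, 5->5, 6->6, 7->7, 2->2
Step 2: d_i = R_x(i) - R_y(i); compute d_i^2.
  (10-3)^2=49, (9-9)^2=0, (3-10)^2=49, (1-1)^2=0, (4-4)^2=0, (7-8)^2=1, (5-5)^2=0, (6-6)^2=0, (8-7)^2=1, (2-2)^2=0
sum(d^2) = 100.
Step 3: rho = 1 - 6*100 / (10*(10^2 - 1)) = 1 - 600/990 = 0.393939.
Step 4: Under H0, t = rho * sqrt((n-2)/(1-rho^2)) = 1.2123 ~ t(8).
Step 5: Two-sided p-value from the t-distribution with 8 df = 0.259998.
Step 6: alpha = 0.1. fail to reject H0.

rho = 0.3939, p = 0.259998, fail to reject H0 at alpha = 0.1.


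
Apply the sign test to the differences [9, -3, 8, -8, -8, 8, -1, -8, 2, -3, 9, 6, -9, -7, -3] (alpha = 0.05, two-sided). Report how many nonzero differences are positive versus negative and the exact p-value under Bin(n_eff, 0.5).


Step 1: Discard zero differences. Original n = 15; n_eff = number of nonzero differences = 15.
Nonzero differences (with sign): +9, -3, +8, -8, -8, +8, -1, -8, +2, -3, +9, +6, -9, -7, -3
Step 2: Count signs: positive = 6, negative = 9.
Step 3: Under H0: P(positive) = 0.5, so the number of positives S ~ Bin(15, 0.5).
Step 4: Two-sided exact p-value = sum of Bin(15,0.5) probabilities at or below the observed probability = 0.607239.
Step 5: alpha = 0.05. fail to reject H0.

n_eff = 15, pos = 6, neg = 9, p = 0.607239, fail to reject H0.


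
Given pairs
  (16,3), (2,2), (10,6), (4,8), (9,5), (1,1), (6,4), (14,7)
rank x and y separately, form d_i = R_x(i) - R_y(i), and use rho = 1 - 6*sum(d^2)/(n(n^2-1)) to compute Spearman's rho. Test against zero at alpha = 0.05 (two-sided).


Step 1: Rank x and y separately (midranks; no ties here).
rank(x): 16->8, 2->2, 10->6, 4->3, 9->5, 1->1, 6->4, 14->7
rank(y): 3->3, 2->2, 6->6, 8->8, 5->5, 1->1, 4->4, 7->7
Step 2: d_i = R_x(i) - R_y(i); compute d_i^2.
  (8-3)^2=25, (2-2)^2=0, (6-6)^2=0, (3-8)^2=25, (5-5)^2=0, (1-1)^2=0, (4-4)^2=0, (7-7)^2=0
sum(d^2) = 50.
Step 3: rho = 1 - 6*50 / (8*(8^2 - 1)) = 1 - 300/504 = 0.404762.
Step 4: Under H0, t = rho * sqrt((n-2)/(1-rho^2)) = 1.0842 ~ t(6).
Step 5: Two-sided p-value from the t-distribution with 6 df = 0.319889.
Step 6: alpha = 0.05. fail to reject H0.

rho = 0.4048, p = 0.319889, fail to reject H0 at alpha = 0.05.


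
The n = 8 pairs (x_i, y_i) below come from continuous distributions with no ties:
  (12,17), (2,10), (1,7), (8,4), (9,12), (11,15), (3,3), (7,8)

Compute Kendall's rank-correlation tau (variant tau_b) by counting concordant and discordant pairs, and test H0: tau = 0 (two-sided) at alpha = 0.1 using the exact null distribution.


Step 1: Enumerate the 28 unordered pairs (i,j) with i<j and classify each by sign(x_j-x_i) * sign(y_j-y_i).
  (1,2):dx=-10,dy=-7->C; (1,3):dx=-11,dy=-10->C; (1,4):dx=-4,dy=-13->C; (1,5):dx=-3,dy=-5->C
  (1,6):dx=-1,dy=-2->C; (1,7):dx=-9,dy=-14->C; (1,8):dx=-5,dy=-9->C; (2,3):dx=-1,dy=-3->C
  (2,4):dx=+6,dy=-6->D; (2,5):dx=+7,dy=+2->C; (2,6):dx=+9,dy=+5->C; (2,7):dx=+1,dy=-7->D
  (2,8):dx=+5,dy=-2->D; (3,4):dx=+7,dy=-3->D; (3,5):dx=+8,dy=+5->C; (3,6):dx=+10,dy=+8->C
  (3,7):dx=+2,dy=-4->D; (3,8):dx=+6,dy=+1->C; (4,5):dx=+1,dy=+8->C; (4,6):dx=+3,dy=+11->C
  (4,7):dx=-5,dy=-1->C; (4,8):dx=-1,dy=+4->D; (5,6):dx=+2,dy=+3->C; (5,7):dx=-6,dy=-9->C
  (5,8):dx=-2,dy=-4->C; (6,7):dx=-8,dy=-12->C; (6,8):dx=-4,dy=-7->C; (7,8):dx=+4,dy=+5->C
Step 2: C = 22, D = 6, total pairs = 28.
Step 3: tau = (C - D)/(n(n-1)/2) = (22 - 6)/28 = 0.571429.
Step 4: Exact two-sided p-value (enumerate n! = 40320 permutations of y under H0): p = 0.061012.
Step 5: alpha = 0.1. reject H0.

tau_b = 0.5714 (C=22, D=6), p = 0.061012, reject H0.


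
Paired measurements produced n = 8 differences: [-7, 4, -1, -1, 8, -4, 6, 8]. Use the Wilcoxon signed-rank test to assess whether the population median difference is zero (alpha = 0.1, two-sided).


Step 1: Drop any zero differences (none here) and take |d_i|.
|d| = [7, 4, 1, 1, 8, 4, 6, 8]
Step 2: Midrank |d_i| (ties get averaged ranks).
ranks: |7|->6, |4|->3.5, |1|->1.5, |1|->1.5, |8|->7.5, |4|->3.5, |6|->5, |8|->7.5
Step 3: Attach original signs; sum ranks with positive sign and with negative sign.
W+ = 3.5 + 7.5 + 5 + 7.5 = 23.5
W- = 6 + 1.5 + 1.5 + 3.5 = 12.5
(Check: W+ + W- = 36 should equal n(n+1)/2 = 36.)
Step 4: Test statistic W = min(W+, W-) = 12.5.
Step 5: Ties in |d|, so use the tie-corrected normal approximation.
        E[W] = n(n+1)/4 = 8*9/4 = 18.
        Tie groups: |d|=1 (t=2), |d|=4 (t=2), |d|=8 (t=2); sum(t^3 - t) = 18.
        Var[W] = n(n+1)(2n+1)/24 - sum(t^3-t)/48 = 1224/24 - 18/48 = 50.625.
        z = (W - E[W]) / sqrt(Var[W]) = (12.5 - 18) / 7.1151 = -0.7730.
        Two-sided p = 2*Phi(z) = 0.439522.
Step 6: alpha = 0.1. fail to reject H0.

W+ = 23.5, W- = 12.5, W = min = 12.5, p = 0.439522, fail to reject H0.


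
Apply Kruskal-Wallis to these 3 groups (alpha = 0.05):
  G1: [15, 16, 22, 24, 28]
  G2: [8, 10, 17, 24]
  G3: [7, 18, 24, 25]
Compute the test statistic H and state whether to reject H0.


Step 1: Combine all N = 13 observations and assign midranks.
sorted (value, group, rank): (7,G3,1), (8,G2,2), (10,G2,3), (15,G1,4), (16,G1,5), (17,G2,6), (18,G3,7), (22,G1,8), (24,G1,10), (24,G2,10), (24,G3,10), (25,G3,12), (28,G1,13)
Step 2: Sum ranks within each group.
R_1 = 40 (n_1 = 5)
R_2 = 21 (n_2 = 4)
R_3 = 30 (n_3 = 4)
Step 3: H = 12/(N(N+1)) * sum(R_i^2/n_i) - 3(N+1)
     = 12/(13*14) * (40^2/5 + 21^2/4 + 30^2/4) - 3*14
     = 0.065934 * 655.25 - 42
     = 1.203297.
Step 4: Ties present; correction factor C = 1 - 24/(13^3 - 13) = 0.989011. Corrected H = 1.203297 / 0.989011 = 1.216667.
Step 5: Under H0, H ~ chi^2(2); p-value = 0.544257.
Step 6: alpha = 0.05. fail to reject H0.

H = 1.2167, df = 2, p = 0.544257, fail to reject H0.


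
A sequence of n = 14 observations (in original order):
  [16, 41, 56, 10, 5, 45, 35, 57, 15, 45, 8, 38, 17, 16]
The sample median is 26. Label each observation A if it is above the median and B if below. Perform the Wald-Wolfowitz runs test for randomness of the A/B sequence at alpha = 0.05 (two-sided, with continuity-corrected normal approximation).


Step 1: Compute median = 26; label A = above, B = below.
Labels in order: BAABBAAABABABB  (n_A = 7, n_B = 7)
Step 2: Count runs R = 9.
Step 3: Under H0 (random ordering), E[R] = 2*n_A*n_B/(n_A+n_B) + 1 = 2*7*7/14 + 1 = 8.0000.
        Var[R] = 2*n_A*n_B*(2*n_A*n_B - n_A - n_B) / ((n_A+n_B)^2 * (n_A+n_B-1)) = 8232/2548 = 3.2308.
        SD[R] = 1.7974.
Step 4: Continuity-corrected z = (R - 0.5 - E[R]) / SD[R] = (9 - 0.5 - 8.0000) / 1.7974 = 0.2782.
Step 5: Two-sided p-value via normal approximation = 2*(1 - Phi(|z|)) = 0.780879.
Step 6: alpha = 0.05. fail to reject H0.

R = 9, z = 0.2782, p = 0.780879, fail to reject H0.


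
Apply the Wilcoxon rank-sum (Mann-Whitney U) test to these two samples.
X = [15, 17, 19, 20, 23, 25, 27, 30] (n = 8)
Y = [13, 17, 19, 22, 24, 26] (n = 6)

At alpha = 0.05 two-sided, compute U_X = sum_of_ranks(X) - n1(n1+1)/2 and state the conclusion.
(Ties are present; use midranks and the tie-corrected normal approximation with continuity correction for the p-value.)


Step 1: Combine and sort all 14 observations; assign midranks.
sorted (value, group): (13,Y), (15,X), (17,X), (17,Y), (19,X), (19,Y), (20,X), (22,Y), (23,X), (24,Y), (25,X), (26,Y), (27,X), (30,X)
ranks: 13->1, 15->2, 17->3.5, 17->3.5, 19->5.5, 19->5.5, 20->7, 22->8, 23->9, 24->10, 25->11, 26->12, 27->13, 30->14
Step 2: Rank sum for X: R1 = 2 + 3.5 + 5.5 + 7 + 9 + 11 + 13 + 14 = 65.
Step 3: U_X = R1 - n1(n1+1)/2 = 65 - 8*9/2 = 65 - 36 = 29.
       U_Y = n1*n2 - U_X = 48 - 29 = 19.
Step 4: Ties are present, so use the tie-corrected normal approximation (with continuity correction) for the p-value.
Step 5: p-value = 0.560413; compare to alpha = 0.05. fail to reject H0.

U_X = 29, p = 0.560413, fail to reject H0 at alpha = 0.05.


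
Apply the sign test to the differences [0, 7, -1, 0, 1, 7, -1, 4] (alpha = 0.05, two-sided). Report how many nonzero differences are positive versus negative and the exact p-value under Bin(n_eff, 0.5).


Step 1: Discard zero differences. Original n = 8; n_eff = number of nonzero differences = 6.
Nonzero differences (with sign): +7, -1, +1, +7, -1, +4
Step 2: Count signs: positive = 4, negative = 2.
Step 3: Under H0: P(positive) = 0.5, so the number of positives S ~ Bin(6, 0.5).
Step 4: Two-sided exact p-value = sum of Bin(6,0.5) probabilities at or below the observed probability = 0.687500.
Step 5: alpha = 0.05. fail to reject H0.

n_eff = 6, pos = 4, neg = 2, p = 0.687500, fail to reject H0.


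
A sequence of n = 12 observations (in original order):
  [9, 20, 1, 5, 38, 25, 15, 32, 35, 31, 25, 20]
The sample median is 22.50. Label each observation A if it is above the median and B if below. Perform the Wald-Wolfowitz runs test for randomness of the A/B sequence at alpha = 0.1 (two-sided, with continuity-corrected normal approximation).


Step 1: Compute median = 22.50; label A = above, B = below.
Labels in order: BBBBAABAAAAB  (n_A = 6, n_B = 6)
Step 2: Count runs R = 5.
Step 3: Under H0 (random ordering), E[R] = 2*n_A*n_B/(n_A+n_B) + 1 = 2*6*6/12 + 1 = 7.0000.
        Var[R] = 2*n_A*n_B*(2*n_A*n_B - n_A - n_B) / ((n_A+n_B)^2 * (n_A+n_B-1)) = 4320/1584 = 2.7273.
        SD[R] = 1.6514.
Step 4: Continuity-corrected z = (R + 0.5 - E[R]) / SD[R] = (5 + 0.5 - 7.0000) / 1.6514 = -0.9083.
Step 5: Two-sided p-value via normal approximation = 2*(1 - Phi(|z|)) = 0.363722.
Step 6: alpha = 0.1. fail to reject H0.

R = 5, z = -0.9083, p = 0.363722, fail to reject H0.


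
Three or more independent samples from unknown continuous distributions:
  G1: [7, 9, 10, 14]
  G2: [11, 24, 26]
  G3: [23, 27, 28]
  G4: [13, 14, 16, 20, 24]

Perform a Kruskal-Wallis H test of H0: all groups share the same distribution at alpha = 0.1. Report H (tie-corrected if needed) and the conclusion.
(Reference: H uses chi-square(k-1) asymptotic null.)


Step 1: Combine all N = 15 observations and assign midranks.
sorted (value, group, rank): (7,G1,1), (9,G1,2), (10,G1,3), (11,G2,4), (13,G4,5), (14,G1,6.5), (14,G4,6.5), (16,G4,8), (20,G4,9), (23,G3,10), (24,G2,11.5), (24,G4,11.5), (26,G2,13), (27,G3,14), (28,G3,15)
Step 2: Sum ranks within each group.
R_1 = 12.5 (n_1 = 4)
R_2 = 28.5 (n_2 = 3)
R_3 = 39 (n_3 = 3)
R_4 = 40 (n_4 = 5)
Step 3: H = 12/(N(N+1)) * sum(R_i^2/n_i) - 3(N+1)
     = 12/(15*16) * (12.5^2/4 + 28.5^2/3 + 39^2/3 + 40^2/5) - 3*16
     = 0.050000 * 1136.81 - 48
     = 8.840625.
Step 4: Ties present; correction factor C = 1 - 12/(15^3 - 15) = 0.996429. Corrected H = 8.840625 / 0.996429 = 8.872312.
Step 5: Under H0, H ~ chi^2(3); p-value = 0.031038.
Step 6: alpha = 0.1. reject H0.

H = 8.8723, df = 3, p = 0.031038, reject H0.


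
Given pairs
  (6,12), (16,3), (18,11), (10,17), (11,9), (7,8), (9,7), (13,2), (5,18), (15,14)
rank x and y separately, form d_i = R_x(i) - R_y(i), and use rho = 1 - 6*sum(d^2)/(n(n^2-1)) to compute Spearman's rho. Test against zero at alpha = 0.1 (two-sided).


Step 1: Rank x and y separately (midranks; no ties here).
rank(x): 6->2, 16->9, 18->10, 10->5, 11->6, 7->3, 9->4, 13->7, 5->1, 15->8
rank(y): 12->7, 3->2, 11->6, 17->9, 9->5, 8->4, 7->3, 2->1, 18->10, 14->8
Step 2: d_i = R_x(i) - R_y(i); compute d_i^2.
  (2-7)^2=25, (9-2)^2=49, (10-6)^2=16, (5-9)^2=16, (6-5)^2=1, (3-4)^2=1, (4-3)^2=1, (7-1)^2=36, (1-10)^2=81, (8-8)^2=0
sum(d^2) = 226.
Step 3: rho = 1 - 6*226 / (10*(10^2 - 1)) = 1 - 1356/990 = -0.369697.
Step 4: Under H0, t = rho * sqrt((n-2)/(1-rho^2)) = -1.1254 ~ t(8).
Step 5: Two-sided p-value from the t-distribution with 8 df = 0.293050.
Step 6: alpha = 0.1. fail to reject H0.

rho = -0.3697, p = 0.293050, fail to reject H0 at alpha = 0.1.


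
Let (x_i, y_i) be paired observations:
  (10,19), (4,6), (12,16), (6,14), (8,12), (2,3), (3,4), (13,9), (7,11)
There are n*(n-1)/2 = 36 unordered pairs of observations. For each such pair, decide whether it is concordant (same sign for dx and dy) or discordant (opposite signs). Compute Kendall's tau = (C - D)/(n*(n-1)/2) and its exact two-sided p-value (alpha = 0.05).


Step 1: Enumerate the 36 unordered pairs (i,j) with i<j and classify each by sign(x_j-x_i) * sign(y_j-y_i).
  (1,2):dx=-6,dy=-13->C; (1,3):dx=+2,dy=-3->D; (1,4):dx=-4,dy=-5->C; (1,5):dx=-2,dy=-7->C
  (1,6):dx=-8,dy=-16->C; (1,7):dx=-7,dy=-15->C; (1,8):dx=+3,dy=-10->D; (1,9):dx=-3,dy=-8->C
  (2,3):dx=+8,dy=+10->C; (2,4):dx=+2,dy=+8->C; (2,5):dx=+4,dy=+6->C; (2,6):dx=-2,dy=-3->C
  (2,7):dx=-1,dy=-2->C; (2,8):dx=+9,dy=+3->C; (2,9):dx=+3,dy=+5->C; (3,4):dx=-6,dy=-2->C
  (3,5):dx=-4,dy=-4->C; (3,6):dx=-10,dy=-13->C; (3,7):dx=-9,dy=-12->C; (3,8):dx=+1,dy=-7->D
  (3,9):dx=-5,dy=-5->C; (4,5):dx=+2,dy=-2->D; (4,6):dx=-4,dy=-11->C; (4,7):dx=-3,dy=-10->C
  (4,8):dx=+7,dy=-5->D; (4,9):dx=+1,dy=-3->D; (5,6):dx=-6,dy=-9->C; (5,7):dx=-5,dy=-8->C
  (5,8):dx=+5,dy=-3->D; (5,9):dx=-1,dy=-1->C; (6,7):dx=+1,dy=+1->C; (6,8):dx=+11,dy=+6->C
  (6,9):dx=+5,dy=+8->C; (7,8):dx=+10,dy=+5->C; (7,9):dx=+4,dy=+7->C; (8,9):dx=-6,dy=+2->D
Step 2: C = 28, D = 8, total pairs = 36.
Step 3: tau = (C - D)/(n(n-1)/2) = (28 - 8)/36 = 0.555556.
Step 4: Exact two-sided p-value (enumerate n! = 362880 permutations of y under H0): p = 0.044615.
Step 5: alpha = 0.05. reject H0.

tau_b = 0.5556 (C=28, D=8), p = 0.044615, reject H0.
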